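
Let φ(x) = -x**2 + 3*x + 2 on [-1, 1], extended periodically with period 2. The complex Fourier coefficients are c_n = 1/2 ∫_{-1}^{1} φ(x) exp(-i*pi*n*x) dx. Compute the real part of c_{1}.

Since φ is real-valued, Re(c_{1}) = 1/2 ∫_{-1}^{1} φ(x) cos(pi*x) dx = a_{1}/2.
Integrating by parts twice (tabular method), an antiderivative of (-x**2 + 3*x + 2) cos(pi*x) is -x**2*sin(pi*x)/pi + 3*x*sin(pi*x)/pi - 2*x*cos(pi*x)/pi**2 + 2*sin(pi*x)/pi**3 + 2*sin(pi*x)/pi + 3*cos(pi*x)/pi**2; evaluating from -1 to 1: ∫_{-1}^{1} (-x**2 + 3*x + 2) cos(pi*x) dx = (-1/pi**2) - (-5/pi**2) = 4/pi**2.
Hence Re(c_{1}) = (1/2)·(4/pi**2) = 2/pi**2.

2/pi**2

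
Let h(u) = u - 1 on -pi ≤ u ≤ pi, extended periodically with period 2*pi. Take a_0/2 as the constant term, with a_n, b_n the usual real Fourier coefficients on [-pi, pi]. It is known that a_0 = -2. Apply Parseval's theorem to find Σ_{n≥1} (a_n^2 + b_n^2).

2*pi**2/3

Parseval: a_0^2/2 + Σ_{n≥1} (a_n^2+b_n^2) = 1/pi ∫_{-pi}^{pi} h(u)^2 du = 2 + 2*pi**2/3.
Subtract a_0^2/2 = 2: Σ (a_n^2+b_n^2) = 2*pi**2/3.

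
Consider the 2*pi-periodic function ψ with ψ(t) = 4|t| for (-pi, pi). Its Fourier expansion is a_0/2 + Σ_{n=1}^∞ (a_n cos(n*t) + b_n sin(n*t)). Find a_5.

a_5 = 1/pi ∫_{-pi}^{pi} ψ(t) cos(5*t) dt.
ψ is even and cos(5*t) is even, so the integrand is even and a_5 = 2/pi ∫_0^{pi} ψ(t) cos(5*t) dt.
Integrating by parts (boundary term plus one more integral), an antiderivative of (4*t) cos(5*t) is 4*t*sin(5*t)/5 + 4*cos(5*t)/25; evaluating from 0 to pi: ∫_{0}^{pi} (4*t) cos(5*t) dt = (-4/25) - (4/25) = -8/25.
Hence a_5 = (2/pi)·(-8/25) = -16/(25*pi).

-16/(25*pi)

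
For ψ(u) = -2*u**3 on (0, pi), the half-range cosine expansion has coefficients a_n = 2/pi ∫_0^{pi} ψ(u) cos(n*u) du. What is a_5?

a_5 = 2/pi ∫_0^{pi} (-2*u**3) cos(5*u) du.
Integrating by parts three times (tabular method), an antiderivative of (-2*u**3) cos(5*u) is -2*u**3*sin(5*u)/5 - 6*u**2*cos(5*u)/25 + 12*u*sin(5*u)/125 + 12*cos(5*u)/625; evaluating from 0 to pi: ∫_{0}^{pi} (-2*u**3) cos(5*u) du = (-12/625 + 6*pi**2/25) - (12/625) = -24/625 + 6*pi**2/25.
Hence a_5 = (2/pi)·(-24/625 + 6*pi**2/25) = 12*(-4 + 25*pi**2)/(625*pi).

12*(-4 + 25*pi**2)/(625*pi)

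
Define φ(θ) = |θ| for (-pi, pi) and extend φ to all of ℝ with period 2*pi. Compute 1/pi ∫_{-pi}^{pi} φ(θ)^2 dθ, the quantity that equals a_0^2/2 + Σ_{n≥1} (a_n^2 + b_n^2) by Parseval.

1/pi ∫_{-pi}^{pi} φ(θ)^2 dθ = 1/pi · (2*pi**3/3) = 2*pi**2/3.

2*pi**2/3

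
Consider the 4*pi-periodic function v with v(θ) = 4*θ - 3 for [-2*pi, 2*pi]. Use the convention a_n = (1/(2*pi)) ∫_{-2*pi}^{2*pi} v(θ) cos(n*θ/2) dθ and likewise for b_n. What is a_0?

a_0 = (1/(2*pi)) ∫_{-2*pi}^{2*pi} v(θ) dθ = (1/(2*pi)) · (-12*pi) = -6.

-6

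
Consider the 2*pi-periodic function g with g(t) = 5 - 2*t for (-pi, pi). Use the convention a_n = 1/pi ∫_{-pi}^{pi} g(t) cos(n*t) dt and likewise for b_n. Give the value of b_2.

b_2 = 1/pi ∫_{-pi}^{pi} g(t) sin(2*t) dt.
Integrating by parts (boundary term plus one more integral), an antiderivative of (5 - 2*t) sin(2*t) is t*cos(2*t) - sin(2*t)/2 - 5*cos(2*t)/2; evaluating from -pi to pi: ∫_{-pi}^{pi} (5 - 2*t) sin(2*t) dt = (-5/2 + pi) - (-pi - 5/2) = 2*pi.
Hence b_2 = (1/pi)·(2*pi) = 2.

2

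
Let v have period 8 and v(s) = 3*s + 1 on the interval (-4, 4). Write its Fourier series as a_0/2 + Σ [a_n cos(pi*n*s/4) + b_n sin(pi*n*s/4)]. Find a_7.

a_7 = 1/4 ∫_{-4}^{4} v(s) cos(7*pi*s/4) ds.
Integrating by parts (boundary term plus one more integral), an antiderivative of (3*s + 1) cos(7*pi*s/4) is 12*s*sin(7*pi*s/4)/(7*pi) + 4*sin(7*pi*s/4)/(7*pi) + 48*cos(7*pi*s/4)/(49*pi**2); evaluating from -4 to 4: ∫_{-4}^{4} (3*s + 1) cos(7*pi*s/4) ds = (-48/(49*pi**2)) - (-48/(49*pi**2)) = 0.
Hence a_7 = (1/4)·(0) = 0.

0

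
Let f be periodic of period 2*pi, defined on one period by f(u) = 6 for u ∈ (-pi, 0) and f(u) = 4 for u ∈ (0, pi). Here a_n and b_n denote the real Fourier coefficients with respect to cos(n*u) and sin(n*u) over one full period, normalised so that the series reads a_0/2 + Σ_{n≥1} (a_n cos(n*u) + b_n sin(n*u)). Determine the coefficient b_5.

b_5 = 1/pi ∫_{-pi}^{pi} f(u) sin(5*u) du.
Split the integral at the breakpoints.
Directly, an antiderivative of (6) sin(5*u) is -6*cos(5*u)/5; evaluating from -pi to 0: ∫_{-pi}^{0} (6) sin(5*u) du = (-6/5) - (6/5) = -12/5.
Directly, an antiderivative of (4) sin(5*u) is -4*cos(5*u)/5; evaluating from 0 to pi: ∫_{0}^{pi} (4) sin(5*u) du = (4/5) - (-4/5) = 8/5.
Summing the pieces and multiplying by (1/pi) gives b_5 = -4/(5*pi).

-4/(5*pi)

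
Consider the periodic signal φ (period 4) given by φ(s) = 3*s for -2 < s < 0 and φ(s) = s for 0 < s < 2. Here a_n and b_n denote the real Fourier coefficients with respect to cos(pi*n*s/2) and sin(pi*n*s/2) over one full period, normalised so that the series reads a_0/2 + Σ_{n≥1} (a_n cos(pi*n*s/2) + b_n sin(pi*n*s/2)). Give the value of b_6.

-4/(3*pi)

b_6 = 1/2 ∫_{-2}^{2} φ(s) sin(3*pi*s) ds.
Split the integral at the breakpoints.
Integrating by parts (boundary term plus one more integral), an antiderivative of (3*s) sin(3*pi*s) is -s*cos(3*pi*s)/pi + sin(3*pi*s)/(3*pi**2); evaluating from -2 to 0: ∫_{-2}^{0} (3*s) sin(3*pi*s) ds = (0) - (2/pi) = -2/pi.
Integrating by parts (boundary term plus one more integral), an antiderivative of (s) sin(3*pi*s) is -s*cos(3*pi*s)/(3*pi) + sin(3*pi*s)/(9*pi**2); evaluating from 0 to 2: ∫_{0}^{2} (s) sin(3*pi*s) ds = (-2/(3*pi)) - (0) = -2/(3*pi).
Summing the pieces and multiplying by (1/2) gives b_6 = -4/(3*pi).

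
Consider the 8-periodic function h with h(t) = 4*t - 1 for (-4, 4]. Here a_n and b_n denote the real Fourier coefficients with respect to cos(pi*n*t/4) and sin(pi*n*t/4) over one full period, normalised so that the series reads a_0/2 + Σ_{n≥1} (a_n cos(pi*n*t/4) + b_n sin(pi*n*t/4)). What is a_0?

a_0 = 1/4 ∫_{-4}^{4} h(t) dt = 1/4 · (-8) = -2.

-2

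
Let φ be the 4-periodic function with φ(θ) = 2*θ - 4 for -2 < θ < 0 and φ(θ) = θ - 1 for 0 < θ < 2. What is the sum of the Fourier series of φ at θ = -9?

-6

θ = -9 differs from θ = -1 by -2 full period(s), and the series is 4-periodic.
φ is continuous at θ = -1 with value -6, so the series converges to -6 there.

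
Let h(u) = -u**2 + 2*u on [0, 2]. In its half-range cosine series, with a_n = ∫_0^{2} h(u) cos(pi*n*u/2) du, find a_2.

a_2 = ∫_0^{2} (-u**2 + 2*u) cos(pi*u) du.
Integrating by parts twice (tabular method), an antiderivative of (-u**2 + 2*u) cos(pi*u) is -u**2*sin(pi*u)/pi + 2*u*sin(pi*u)/pi - 2*u*cos(pi*u)/pi**2 + 2*sin(pi*u)/pi**3 + 2*cos(pi*u)/pi**2; evaluating from 0 to 2: ∫_{0}^{2} (-u**2 + 2*u) cos(pi*u) du = (-2/pi**2) - (2/pi**2) = -4/pi**2.
Hence a_2 = -4/pi**2.

-4/pi**2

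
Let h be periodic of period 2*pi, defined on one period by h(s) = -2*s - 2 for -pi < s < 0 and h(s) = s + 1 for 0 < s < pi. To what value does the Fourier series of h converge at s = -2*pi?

-1/2

s = -2*pi differs from s = 0 by -1 full period(s), and the series is 2*pi-periodic.
At s = 0 the one-sided limits are h(0^-) = -2 and h(0^+) = 1.
By Dirichlet's theorem the series converges to their average, [(-2) + (1)]/2 = -1/2.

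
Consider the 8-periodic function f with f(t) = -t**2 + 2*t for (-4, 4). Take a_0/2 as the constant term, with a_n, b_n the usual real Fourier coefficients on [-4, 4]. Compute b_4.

-4/pi

b_4 = 1/4 ∫_{-4}^{4} f(t) sin(pi*t) dt.
Integrating by parts twice (tabular method), an antiderivative of (-t**2 + 2*t) sin(pi*t) is t**2*cos(pi*t)/pi - 2*t*sin(pi*t)/pi**2 - 2*t*cos(pi*t)/pi + 2*sin(pi*t)/pi**2 - 2*cos(pi*t)/pi**3; evaluating from -4 to 4: ∫_{-4}^{4} (-t**2 + 2*t) sin(pi*t) dt = (-2/pi**3 + 8/pi) - (-2/pi**3 + 24/pi) = -16/pi.
Hence b_4 = (1/4)·(-16/pi) = -4/pi.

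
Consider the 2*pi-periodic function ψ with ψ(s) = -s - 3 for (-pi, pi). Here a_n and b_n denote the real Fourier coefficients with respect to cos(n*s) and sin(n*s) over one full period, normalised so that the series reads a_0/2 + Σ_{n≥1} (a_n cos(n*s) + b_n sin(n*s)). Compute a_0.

-6

a_0 = 1/pi ∫_{-pi}^{pi} ψ(s) ds = 1/pi · (-6*pi) = -6.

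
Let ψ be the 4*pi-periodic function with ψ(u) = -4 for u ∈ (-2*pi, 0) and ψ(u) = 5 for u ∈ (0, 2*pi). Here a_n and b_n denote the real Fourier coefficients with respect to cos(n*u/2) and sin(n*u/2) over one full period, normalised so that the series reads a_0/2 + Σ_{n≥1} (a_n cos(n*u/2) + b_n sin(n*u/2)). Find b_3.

b_3 = (1/(2*pi)) ∫_{-2*pi}^{2*pi} ψ(u) sin(3*u/2) du.
Split the integral at the breakpoints.
Directly, an antiderivative of (-4) sin(3*u/2) is 8*cos(3*u/2)/3; evaluating from -2*pi to 0: ∫_{-2*pi}^{0} (-4) sin(3*u/2) du = (8/3) - (-8/3) = 16/3.
Directly, an antiderivative of (5) sin(3*u/2) is -10*cos(3*u/2)/3; evaluating from 0 to 2*pi: ∫_{0}^{2*pi} (5) sin(3*u/2) du = (10/3) - (-10/3) = 20/3.
Summing the pieces and multiplying by (1/(2*pi)) gives b_3 = 6/pi.

6/pi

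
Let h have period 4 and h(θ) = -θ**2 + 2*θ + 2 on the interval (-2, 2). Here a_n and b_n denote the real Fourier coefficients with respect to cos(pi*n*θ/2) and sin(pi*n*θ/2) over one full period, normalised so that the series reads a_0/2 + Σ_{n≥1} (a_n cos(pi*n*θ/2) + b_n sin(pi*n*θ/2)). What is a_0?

a_0 = 1/2 ∫_{-2}^{2} h(θ) dθ = 1/2 · (8/3) = 4/3.

4/3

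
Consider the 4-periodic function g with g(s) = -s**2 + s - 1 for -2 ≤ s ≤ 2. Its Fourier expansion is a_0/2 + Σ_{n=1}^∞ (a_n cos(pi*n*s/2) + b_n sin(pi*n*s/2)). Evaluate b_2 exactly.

b_2 = 1/2 ∫_{-2}^{2} g(s) sin(pi*s) ds.
Integrating by parts twice (tabular method), an antiderivative of (-s**2 + s - 1) sin(pi*s) is s**2*cos(pi*s)/pi - 2*s*sin(pi*s)/pi**2 - s*cos(pi*s)/pi + sin(pi*s)/pi**2 - 2*cos(pi*s)/pi**3 + cos(pi*s)/pi; evaluating from -2 to 2: ∫_{-2}^{2} (-s**2 + s - 1) sin(pi*s) ds = (-2/pi**3 + 3/pi) - (-2/pi**3 + 7/pi) = -4/pi.
Hence b_2 = (1/2)·(-4/pi) = -2/pi.

-2/pi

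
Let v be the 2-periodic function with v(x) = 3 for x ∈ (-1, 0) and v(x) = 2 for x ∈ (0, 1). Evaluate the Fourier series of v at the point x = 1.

5/2

At x = 1 the one-sided limits are v(1^-) = 2 and v(1^+) = 3.
By Dirichlet's theorem the series converges to their average, [(2) + (3)]/2 = 5/2.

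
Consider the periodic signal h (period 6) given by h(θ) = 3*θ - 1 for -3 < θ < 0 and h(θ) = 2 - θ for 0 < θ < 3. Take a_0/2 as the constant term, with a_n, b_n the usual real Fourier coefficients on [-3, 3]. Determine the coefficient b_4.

-3/(2*pi)

b_4 = 1/3 ∫_{-3}^{3} h(θ) sin(4*pi*θ/3) dθ.
Split the integral at the breakpoints.
Integrating by parts (boundary term plus one more integral), an antiderivative of (3*θ - 1) sin(4*pi*θ/3) is -9*θ*cos(4*pi*θ/3)/(4*pi) + 27*sin(4*pi*θ/3)/(16*pi**2) + 3*cos(4*pi*θ/3)/(4*pi); evaluating from -3 to 0: ∫_{-3}^{0} (3*θ - 1) sin(4*pi*θ/3) dθ = (3/(4*pi)) - (15/(2*pi)) = -27/(4*pi).
Integrating by parts (boundary term plus one more integral), an antiderivative of (2 - θ) sin(4*pi*θ/3) is 3*θ*cos(4*pi*θ/3)/(4*pi) - 9*sin(4*pi*θ/3)/(16*pi**2) - 3*cos(4*pi*θ/3)/(2*pi); evaluating from 0 to 3: ∫_{0}^{3} (2 - θ) sin(4*pi*θ/3) dθ = (3/(4*pi)) - (-3/(2*pi)) = 9/(4*pi).
Summing the pieces and multiplying by (1/3) gives b_4 = -3/(2*pi).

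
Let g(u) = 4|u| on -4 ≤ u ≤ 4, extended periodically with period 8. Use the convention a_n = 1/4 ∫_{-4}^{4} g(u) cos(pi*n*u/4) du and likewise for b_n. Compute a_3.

a_3 = 1/4 ∫_{-4}^{4} g(u) cos(3*pi*u/4) du.
g is even and cos(3*pi*u/4) is even, so the integrand is even and a_3 = 1/2 ∫_0^{4} g(u) cos(3*pi*u/4) du.
Integrating by parts (boundary term plus one more integral), an antiderivative of (4*u) cos(3*pi*u/4) is 16*u*sin(3*pi*u/4)/(3*pi) + 64*cos(3*pi*u/4)/(9*pi**2); evaluating from 0 to 4: ∫_{0}^{4} (4*u) cos(3*pi*u/4) du = (-64/(9*pi**2)) - (64/(9*pi**2)) = -128/(9*pi**2).
Hence a_3 = (1/2)·(-128/(9*pi**2)) = -64/(9*pi**2).

-64/(9*pi**2)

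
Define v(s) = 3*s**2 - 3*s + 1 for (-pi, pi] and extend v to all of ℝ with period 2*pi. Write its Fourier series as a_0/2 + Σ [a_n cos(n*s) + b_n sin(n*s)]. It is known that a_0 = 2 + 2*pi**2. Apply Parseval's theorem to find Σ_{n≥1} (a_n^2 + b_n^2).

pi**2*(6 + 8*pi**2/5)

Parseval: a_0^2/2 + Σ_{n≥1} (a_n^2+b_n^2) = 1/pi ∫_{-pi}^{pi} v(s)^2 ds = 2 + 10*pi**2 + 18*pi**4/5.
Subtract a_0^2/2 = 2*(1 + pi**2)**2: Σ (a_n^2+b_n^2) = pi**2*(6 + 8*pi**2/5).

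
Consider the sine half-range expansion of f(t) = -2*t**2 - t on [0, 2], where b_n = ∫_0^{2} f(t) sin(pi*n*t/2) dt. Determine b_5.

-4/pi + 64/(125*pi**3)

b_5 = ∫_0^{2} (-2*t**2 - t) sin(5*pi*t/2) dt.
Integrating by parts twice (tabular method), an antiderivative of (-2*t**2 - t) sin(5*pi*t/2) is 4*t**2*cos(5*pi*t/2)/(5*pi) - 16*t*sin(5*pi*t/2)/(25*pi**2) + 2*t*cos(5*pi*t/2)/(5*pi) - 4*sin(5*pi*t/2)/(25*pi**2) - 32*cos(5*pi*t/2)/(125*pi**3); evaluating from 0 to 2: ∫_{0}^{2} (-2*t**2 - t) sin(5*pi*t/2) dt = (-4/pi + 32/(125*pi**3)) - (-32/(125*pi**3)) = -4/pi + 64/(125*pi**3).
Hence b_5 = -4/pi + 64/(125*pi**3).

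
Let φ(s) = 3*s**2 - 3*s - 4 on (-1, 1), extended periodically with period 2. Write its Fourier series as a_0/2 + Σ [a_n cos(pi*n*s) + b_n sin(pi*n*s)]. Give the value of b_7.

b_7 = ∫_{-1}^{1} φ(s) sin(7*pi*s) ds.
Integrating by parts twice (tabular method), an antiderivative of (3*s**2 - 3*s - 4) sin(7*pi*s) is -3*s**2*cos(7*pi*s)/(7*pi) + 6*s*sin(7*pi*s)/(49*pi**2) + 3*s*cos(7*pi*s)/(7*pi) - 3*sin(7*pi*s)/(49*pi**2) + 6*cos(7*pi*s)/(343*pi**3) + 4*cos(7*pi*s)/(7*pi); evaluating from -1 to 1: ∫_{-1}^{1} (3*s**2 - 3*s - 4) sin(7*pi*s) ds = (2*(-98*pi**2 - 3)/(343*pi**3)) - (2*(-3 + 49*pi**2)/(343*pi**3)) = -6/(7*pi).
Hence b_7 = -6/(7*pi).

-6/(7*pi)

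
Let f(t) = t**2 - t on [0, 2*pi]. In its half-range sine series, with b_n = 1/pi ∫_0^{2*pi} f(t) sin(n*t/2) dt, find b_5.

b_5 = 1/pi ∫_0^{2*pi} (t**2 - t) sin(5*t/2) dt.
Integrating by parts twice (tabular method), an antiderivative of (t**2 - t) sin(5*t/2) is -2*t**2*cos(5*t/2)/5 + 8*t*sin(5*t/2)/25 + 2*t*cos(5*t/2)/5 - 4*sin(5*t/2)/25 + 16*cos(5*t/2)/125; evaluating from 0 to 2*pi: ∫_{0}^{2*pi} (t**2 - t) sin(5*t/2) dt = (-4*pi/5 - 16/125 + 8*pi**2/5) - (16/125) = -4*pi/5 - 32/125 + 8*pi**2/5.
Hence b_5 = (1/pi)·(-4*pi/5 - 32/125 + 8*pi**2/5) = 4*(-25*pi - 8 + 50*pi**2)/(125*pi).

4*(-25*pi - 8 + 50*pi**2)/(125*pi)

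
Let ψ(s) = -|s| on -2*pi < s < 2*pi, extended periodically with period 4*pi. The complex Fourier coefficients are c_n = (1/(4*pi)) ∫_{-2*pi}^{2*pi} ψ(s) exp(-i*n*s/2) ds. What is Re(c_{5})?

Since ψ is real-valued, Re(c_{5}) = (1/(4*pi)) ∫_{-2*pi}^{2*pi} ψ(s) cos(5*s/2) ds = a_{5}/2.
ψ is even and cos(5*s/2) is even, so the integrand is even: ∫_{-2*pi}^{2*pi} ψ(s) cos(5*s/2) ds = 2∫_0^{2*pi} ψ(s) cos(5*s/2) ds.
Integrating by parts (boundary term plus one more integral), an antiderivative of (-s) cos(5*s/2) is -2*s*sin(5*s/2)/5 - 4*cos(5*s/2)/25; evaluating from 0 to 2*pi: ∫_{0}^{2*pi} (-s) cos(5*s/2) ds = (4/25) - (-4/25) = 8/25.
So ∫_{-2*pi}^{2*pi} ψ(s) cos(5*s/2) ds = 16/25.
Hence Re(c_{5}) = (1/(4*pi))·(16/25) = 4/(25*pi).

4/(25*pi)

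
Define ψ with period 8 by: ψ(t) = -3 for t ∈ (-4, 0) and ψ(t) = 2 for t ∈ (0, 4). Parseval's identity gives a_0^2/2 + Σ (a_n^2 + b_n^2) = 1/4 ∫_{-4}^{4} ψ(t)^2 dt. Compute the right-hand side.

1/4 ∫_{-4}^{4} ψ(t)^2 dt = 1/4 · (52) = 13.

13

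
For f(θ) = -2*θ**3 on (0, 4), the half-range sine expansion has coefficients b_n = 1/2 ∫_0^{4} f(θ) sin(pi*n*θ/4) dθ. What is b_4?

-24/pi**3 + 64/pi

b_4 = 1/2 ∫_0^{4} (-2*θ**3) sin(pi*θ) dθ.
Integrating by parts three times (tabular method), an antiderivative of (-2*θ**3) sin(pi*θ) is 2*θ**3*cos(pi*θ)/pi - 6*θ**2*sin(pi*θ)/pi**2 - 12*θ*cos(pi*θ)/pi**3 + 12*sin(pi*θ)/pi**4; evaluating from 0 to 4: ∫_{0}^{4} (-2*θ**3) sin(pi*θ) dθ = (-48/pi**3 + 128/pi) - (0) = -48/pi**3 + 128/pi.
Hence b_4 = (1/2)·(-48/pi**3 + 128/pi) = -24/pi**3 + 64/pi.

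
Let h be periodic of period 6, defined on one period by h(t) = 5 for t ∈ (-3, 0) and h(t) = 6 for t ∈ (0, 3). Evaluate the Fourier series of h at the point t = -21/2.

t = -21/2 differs from t = 3/2 by -2 full period(s), and the series is 6-periodic.
h is continuous at t = 3/2 with value 6, so the series converges to 6 there.

6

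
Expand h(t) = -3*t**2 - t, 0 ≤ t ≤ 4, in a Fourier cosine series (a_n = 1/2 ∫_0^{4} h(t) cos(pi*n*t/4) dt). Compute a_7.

208/(49*pi**2)

a_7 = 1/2 ∫_0^{4} (-3*t**2 - t) cos(7*pi*t/4) dt.
Integrating by parts twice (tabular method), an antiderivative of (-3*t**2 - t) cos(7*pi*t/4) is -12*t**2*sin(7*pi*t/4)/(7*pi) - 4*t*sin(7*pi*t/4)/(7*pi) - 96*t*cos(7*pi*t/4)/(49*pi**2) + 384*sin(7*pi*t/4)/(343*pi**3) - 16*cos(7*pi*t/4)/(49*pi**2); evaluating from 0 to 4: ∫_{0}^{4} (-3*t**2 - t) cos(7*pi*t/4) dt = (400/(49*pi**2)) - (-16/(49*pi**2)) = 416/(49*pi**2).
Hence a_7 = (1/2)·(416/(49*pi**2)) = 208/(49*pi**2).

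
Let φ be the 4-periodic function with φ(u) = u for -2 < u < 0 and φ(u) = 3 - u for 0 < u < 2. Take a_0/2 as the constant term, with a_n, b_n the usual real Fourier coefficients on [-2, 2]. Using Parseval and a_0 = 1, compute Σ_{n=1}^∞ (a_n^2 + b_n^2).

31/6

Parseval: a_0^2/2 + Σ_{n≥1} (a_n^2+b_n^2) = 1/2 ∫_{-2}^{2} φ(u)^2 du = 17/3.
Subtract a_0^2/2 = 1/2: Σ (a_n^2+b_n^2) = 31/6.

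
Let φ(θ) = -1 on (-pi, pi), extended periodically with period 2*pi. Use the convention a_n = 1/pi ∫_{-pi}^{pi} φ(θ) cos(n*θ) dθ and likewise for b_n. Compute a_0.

-2

a_0 = 1/pi ∫_{-pi}^{pi} φ(θ) dθ = 1/pi · (-2*pi) = -2.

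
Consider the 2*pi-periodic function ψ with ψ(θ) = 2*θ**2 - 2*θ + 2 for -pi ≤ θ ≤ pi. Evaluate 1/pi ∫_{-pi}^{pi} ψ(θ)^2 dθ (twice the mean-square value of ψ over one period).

8 + 8*pi**2 + 8*pi**4/5

1/pi ∫_{-pi}^{pi} ψ(θ)^2 dθ = 1/pi · (8*pi*(5 + 5*pi**2 + pi**4)/5) = 8 + 8*pi**2 + 8*pi**4/5.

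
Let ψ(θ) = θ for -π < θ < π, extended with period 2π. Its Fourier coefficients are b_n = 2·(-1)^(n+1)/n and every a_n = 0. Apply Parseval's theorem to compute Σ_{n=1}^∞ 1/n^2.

Parseval: Σ b_n^2 = (1/π) ∫_{-π}^{π} ψ(θ)^2 dθ = 2*pi**2/3.
Σ b_n^2 = Σ 4/n^2, so Σ 1/n^2 = (2*pi**2/3)/4 = pi**2/6.

pi**2/6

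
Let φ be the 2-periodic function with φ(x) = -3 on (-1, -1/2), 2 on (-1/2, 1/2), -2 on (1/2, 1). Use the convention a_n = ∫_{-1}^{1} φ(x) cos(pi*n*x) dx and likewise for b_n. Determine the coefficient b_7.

b_7 = ∫_{-1}^{1} φ(x) sin(7*pi*x) dx.
Split the integral at the breakpoints.
Directly, an antiderivative of (-3) sin(7*pi*x) is 3*cos(7*pi*x)/(7*pi); evaluating from -1 to -1/2: ∫_{-1}^{-1/2} (-3) sin(7*pi*x) dx = (0) - (-3/(7*pi)) = 3/(7*pi).
Directly, an antiderivative of (2) sin(7*pi*x) is -2*cos(7*pi*x)/(7*pi); evaluating from -1/2 to 1/2: ∫_{-1/2}^{1/2} (2) sin(7*pi*x) dx = (0) - (0) = 0.
Directly, an antiderivative of (-2) sin(7*pi*x) is 2*cos(7*pi*x)/(7*pi); evaluating from 1/2 to 1: ∫_{1/2}^{1} (-2) sin(7*pi*x) dx = (-2/(7*pi)) - (0) = -2/(7*pi).
Summing the pieces gives b_7 = 1/(7*pi).

1/(7*pi)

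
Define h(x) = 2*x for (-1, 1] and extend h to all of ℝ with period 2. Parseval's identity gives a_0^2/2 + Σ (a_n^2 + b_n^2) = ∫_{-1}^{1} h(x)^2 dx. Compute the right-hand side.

∫_{-1}^{1} h(x)^2 dx = 8/3.

8/3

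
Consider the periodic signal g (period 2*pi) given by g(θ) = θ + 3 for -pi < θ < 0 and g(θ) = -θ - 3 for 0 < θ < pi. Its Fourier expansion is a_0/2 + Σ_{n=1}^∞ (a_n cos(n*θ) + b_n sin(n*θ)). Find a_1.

4/pi

a_1 = 1/pi ∫_{-pi}^{pi} g(θ) cos(θ) dθ.
Split the integral at the breakpoints.
Integrating by parts (boundary term plus one more integral), an antiderivative of (θ + 3) cos(θ) is θ*sin(θ) + 3*sin(θ) + cos(θ); evaluating from -pi to 0: ∫_{-pi}^{0} (θ + 3) cos(θ) dθ = (1) - (-1) = 2.
Integrating by parts (boundary term plus one more integral), an antiderivative of (-θ - 3) cos(θ) is -θ*sin(θ) - 3*sin(θ) - cos(θ); evaluating from 0 to pi: ∫_{0}^{pi} (-θ - 3) cos(θ) dθ = (1) - (-1) = 2.
Summing the pieces and multiplying by (1/pi) gives a_1 = 4/pi.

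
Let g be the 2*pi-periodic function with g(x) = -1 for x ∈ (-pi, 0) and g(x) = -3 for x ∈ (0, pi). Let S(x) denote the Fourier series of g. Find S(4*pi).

x = 4*pi differs from x = 0 by 2 full period(s), and the series is 2*pi-periodic.
At x = 0 the one-sided limits are g(0^-) = -1 and g(0^+) = -3.
By Dirichlet's theorem the series converges to their average, [(-1) + (-3)]/2 = -2.

-2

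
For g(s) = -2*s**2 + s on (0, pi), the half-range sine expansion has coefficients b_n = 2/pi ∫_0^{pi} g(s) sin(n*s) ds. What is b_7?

b_7 = 2/pi ∫_0^{pi} (-2*s**2 + s) sin(7*s) ds.
Integrating by parts twice (tabular method), an antiderivative of (-2*s**2 + s) sin(7*s) is 2*s**2*cos(7*s)/7 - 4*s*sin(7*s)/49 - s*cos(7*s)/7 + sin(7*s)/49 - 4*cos(7*s)/343; evaluating from 0 to pi: ∫_{0}^{pi} (-2*s**2 + s) sin(7*s) ds = (-2*pi**2/7 + 4/343 + pi/7) - (-4/343) = -2*pi**2/7 + 8/343 + pi/7.
Hence b_7 = (2/pi)·(-2*pi**2/7 + 8/343 + pi/7) = 2*(-98*pi**2 + 8 + 49*pi)/(343*pi).

2*(-98*pi**2 + 8 + 49*pi)/(343*pi)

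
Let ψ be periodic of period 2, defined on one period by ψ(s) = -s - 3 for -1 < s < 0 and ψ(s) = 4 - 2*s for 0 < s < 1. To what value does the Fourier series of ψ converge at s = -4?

s = -4 differs from s = 0 by -2 full period(s), and the series is 2-periodic.
At s = 0 the one-sided limits are ψ(0^-) = -3 and ψ(0^+) = 4.
By Dirichlet's theorem the series converges to their average, [(-3) + (4)]/2 = 1/2.

1/2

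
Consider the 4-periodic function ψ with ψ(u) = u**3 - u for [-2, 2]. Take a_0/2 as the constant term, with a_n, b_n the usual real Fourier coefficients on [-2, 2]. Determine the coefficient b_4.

b_4 = 1/2 ∫_{-2}^{2} ψ(u) sin(2*pi*u) du.
ψ is odd and sin(2*pi*u) is odd, so the integrand is even and b_4 = ∫_0^{2} ψ(u) sin(2*pi*u) du.
Integrating by parts three times (tabular method), an antiderivative of (u**3 - u) sin(2*pi*u) is -u**3*cos(2*pi*u)/(2*pi) + 3*u**2*sin(2*pi*u)/(4*pi**2) + 3*u*cos(2*pi*u)/(4*pi**3) + u*cos(2*pi*u)/(2*pi) - sin(2*pi*u)/(4*pi**2) - 3*sin(2*pi*u)/(8*pi**4); evaluating from 0 to 2: ∫_{0}^{2} (u**3 - u) sin(2*pi*u) du = (-3/pi + 3/(2*pi**3)) - (0) = -3/pi + 3/(2*pi**3).
Hence b_4 = -3/pi + 3/(2*pi**3).

-3/pi + 3/(2*pi**3)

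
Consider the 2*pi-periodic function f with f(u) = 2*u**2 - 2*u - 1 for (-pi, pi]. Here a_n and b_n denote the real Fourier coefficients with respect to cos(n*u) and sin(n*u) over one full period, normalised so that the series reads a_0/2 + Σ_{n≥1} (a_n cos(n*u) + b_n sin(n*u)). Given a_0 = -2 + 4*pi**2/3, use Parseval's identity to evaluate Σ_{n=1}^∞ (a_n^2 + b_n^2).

8*pi**2*(15 + 4*pi**2)/45

Parseval: a_0^2/2 + Σ_{n≥1} (a_n^2+b_n^2) = 1/pi ∫_{-pi}^{pi} f(u)^2 du = 2 + 8*pi**4/5.
Subtract a_0^2/2 = 2*(3 - 2*pi**2)**2/9: Σ (a_n^2+b_n^2) = 8*pi**2*(15 + 4*pi**2)/45.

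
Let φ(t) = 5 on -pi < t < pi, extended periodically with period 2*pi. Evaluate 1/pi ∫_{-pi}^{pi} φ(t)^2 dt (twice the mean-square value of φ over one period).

1/pi ∫_{-pi}^{pi} φ(t)^2 dt = 1/pi · (50*pi) = 50.

50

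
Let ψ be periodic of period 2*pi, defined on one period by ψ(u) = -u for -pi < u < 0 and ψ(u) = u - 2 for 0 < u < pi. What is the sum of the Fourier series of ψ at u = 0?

At u = 0 the one-sided limits are ψ(0^-) = 0 and ψ(0^+) = -2.
By Dirichlet's theorem the series converges to their average, [(0) + (-2)]/2 = -1.

-1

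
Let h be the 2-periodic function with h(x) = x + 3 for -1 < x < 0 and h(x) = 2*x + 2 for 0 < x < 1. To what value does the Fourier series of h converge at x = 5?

x = 5 differs from x = 1 by 2 full period(s), and the series is 2-periodic.
At x = 1 the one-sided limits are h(1^-) = 4 and h(1^+) = 2.
By Dirichlet's theorem the series converges to their average, [(4) + (2)]/2 = 3.

3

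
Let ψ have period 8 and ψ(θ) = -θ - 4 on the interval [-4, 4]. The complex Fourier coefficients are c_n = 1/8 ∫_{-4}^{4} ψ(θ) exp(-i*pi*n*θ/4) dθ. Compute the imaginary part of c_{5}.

4/(5*pi)

Since ψ is real-valued, Im(c_{5}) = -1/8 ∫_{-4}^{4} ψ(θ) sin(5*pi*θ/4) dθ = -b_{5}/2.
Integrating by parts (boundary term plus one more integral), an antiderivative of (-θ - 4) sin(5*pi*θ/4) is 4*θ*cos(5*pi*θ/4)/(5*pi) - 16*sin(5*pi*θ/4)/(25*pi**2) + 16*cos(5*pi*θ/4)/(5*pi); evaluating from -4 to 4: ∫_{-4}^{4} (-θ - 4) sin(5*pi*θ/4) dθ = (-32/(5*pi)) - (0) = -32/(5*pi).
Hence Im(c_{5}) = (-1/8)·(-32/(5*pi)) = 4/(5*pi).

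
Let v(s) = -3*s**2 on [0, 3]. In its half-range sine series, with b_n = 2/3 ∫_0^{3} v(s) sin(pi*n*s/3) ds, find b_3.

b_3 = 2/3 ∫_0^{3} (-3*s**2) sin(pi*s) ds.
Integrating by parts twice (tabular method), an antiderivative of (-3*s**2) sin(pi*s) is 3*s**2*cos(pi*s)/pi - 6*s*sin(pi*s)/pi**2 - 6*cos(pi*s)/pi**3; evaluating from 0 to 3: ∫_{0}^{3} (-3*s**2) sin(pi*s) ds = (-27/pi + 6/pi**3) - (-6/pi**3) = -27/pi + 12/pi**3.
Hence b_3 = (2/3)·(-27/pi + 12/pi**3) = -18/pi + 8/pi**3.

-18/pi + 8/pi**3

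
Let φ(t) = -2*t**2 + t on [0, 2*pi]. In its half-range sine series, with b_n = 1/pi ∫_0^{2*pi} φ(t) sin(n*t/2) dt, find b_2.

-2 + 8*pi

b_2 = 1/pi ∫_0^{2*pi} (-2*t**2 + t) sin(t) dt.
Integrating by parts twice (tabular method), an antiderivative of (-2*t**2 + t) sin(t) is 2*t**2*cos(t) - 4*t*sin(t) - t*cos(t) + sin(t) - 4*cos(t); evaluating from 0 to 2*pi: ∫_{0}^{2*pi} (-2*t**2 + t) sin(t) dt = (-2*pi - 4 + 8*pi**2) - (-4) = 2*pi*(-1 + 4*pi).
Hence b_2 = (1/pi)·(2*pi*(-1 + 4*pi)) = -2 + 8*pi.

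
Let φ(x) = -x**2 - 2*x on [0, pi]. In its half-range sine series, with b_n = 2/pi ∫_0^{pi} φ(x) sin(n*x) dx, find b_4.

b_4 = 2/pi ∫_0^{pi} (-x**2 - 2*x) sin(4*x) dx.
Integrating by parts twice (tabular method), an antiderivative of (-x**2 - 2*x) sin(4*x) is x**2*cos(4*x)/4 - x*sin(4*x)/8 + x*cos(4*x)/2 - sin(4*x)/8 - cos(4*x)/32; evaluating from 0 to pi: ∫_{0}^{pi} (-x**2 - 2*x) sin(4*x) dx = (-1/32 + pi/2 + pi**2/4) - (-1/32) = pi*(2 + pi)/4.
Hence b_4 = (2/pi)·(pi*(2 + pi)/4) = 1 + pi/2.

1 + pi/2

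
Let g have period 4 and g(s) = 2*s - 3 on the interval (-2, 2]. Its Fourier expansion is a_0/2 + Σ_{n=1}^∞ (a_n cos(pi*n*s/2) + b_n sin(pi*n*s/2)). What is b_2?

-4/pi

b_2 = 1/2 ∫_{-2}^{2} g(s) sin(pi*s) ds.
Integrating by parts (boundary term plus one more integral), an antiderivative of (2*s - 3) sin(pi*s) is -2*s*cos(pi*s)/pi + 2*sin(pi*s)/pi**2 + 3*cos(pi*s)/pi; evaluating from -2 to 2: ∫_{-2}^{2} (2*s - 3) sin(pi*s) ds = (-1/pi) - (7/pi) = -8/pi.
Hence b_2 = (1/2)·(-8/pi) = -4/pi.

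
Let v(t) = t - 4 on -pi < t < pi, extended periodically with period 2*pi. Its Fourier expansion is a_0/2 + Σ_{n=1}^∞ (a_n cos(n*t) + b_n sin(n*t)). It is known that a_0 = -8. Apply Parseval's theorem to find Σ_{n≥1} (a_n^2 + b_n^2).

Parseval: a_0^2/2 + Σ_{n≥1} (a_n^2+b_n^2) = 1/pi ∫_{-pi}^{pi} v(t)^2 dt = 2*pi**2/3 + 32.
Subtract a_0^2/2 = 32: Σ (a_n^2+b_n^2) = 2*pi**2/3.

2*pi**2/3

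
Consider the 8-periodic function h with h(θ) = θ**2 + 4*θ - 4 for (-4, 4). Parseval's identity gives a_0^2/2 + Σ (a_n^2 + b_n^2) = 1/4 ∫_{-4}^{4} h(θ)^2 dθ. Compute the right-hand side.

1/4 ∫_{-4}^{4} h(θ)^2 dθ = 1/4 · (13184/15) = 3296/15.

3296/15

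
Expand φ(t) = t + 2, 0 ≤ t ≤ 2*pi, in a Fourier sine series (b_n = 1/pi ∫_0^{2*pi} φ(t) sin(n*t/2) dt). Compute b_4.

-1

b_4 = 1/pi ∫_0^{2*pi} (t + 2) sin(2*t) dt.
Integrating by parts (boundary term plus one more integral), an antiderivative of (t + 2) sin(2*t) is -t*cos(2*t)/2 + sin(2*t)/4 - cos(2*t); evaluating from 0 to 2*pi: ∫_{0}^{2*pi} (t + 2) sin(2*t) dt = (-pi - 1) - (-1) = -pi.
Hence b_4 = (1/pi)·(-pi) = -1.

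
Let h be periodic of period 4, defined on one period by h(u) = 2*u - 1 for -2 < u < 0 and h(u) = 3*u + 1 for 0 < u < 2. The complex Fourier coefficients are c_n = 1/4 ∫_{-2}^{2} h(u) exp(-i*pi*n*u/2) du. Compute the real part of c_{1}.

-2/pi**2

Since h is real-valued, Re(c_{1}) = 1/4 ∫_{-2}^{2} h(u) cos(pi*u/2) du = a_{1}/2.
Split the integral at the breakpoints.
Integrating by parts (boundary term plus one more integral), an antiderivative of (2*u - 1) cos(pi*u/2) is 4*u*sin(pi*u/2)/pi - 2*sin(pi*u/2)/pi + 8*cos(pi*u/2)/pi**2; evaluating from -2 to 0: ∫_{-2}^{0} (2*u - 1) cos(pi*u/2) du = (8/pi**2) - (-8/pi**2) = 16/pi**2.
Integrating by parts (boundary term plus one more integral), an antiderivative of (3*u + 1) cos(pi*u/2) is 6*u*sin(pi*u/2)/pi + 2*sin(pi*u/2)/pi + 12*cos(pi*u/2)/pi**2; evaluating from 0 to 2: ∫_{0}^{2} (3*u + 1) cos(pi*u/2) du = (-12/pi**2) - (12/pi**2) = -24/pi**2.
So ∫_{-2}^{2} h(u) cos(pi*u/2) du = -8/pi**2.
Hence Re(c_{1}) = (1/4)·(-8/pi**2) = -2/pi**2.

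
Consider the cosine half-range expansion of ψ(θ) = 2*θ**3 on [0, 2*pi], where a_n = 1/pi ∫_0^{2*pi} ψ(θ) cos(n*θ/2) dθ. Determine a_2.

24*pi

a_2 = 1/pi ∫_0^{2*pi} (2*θ**3) cos(θ) dθ.
Integrating by parts three times (tabular method), an antiderivative of (2*θ**3) cos(θ) is 2*θ**3*sin(θ) + 6*θ**2*cos(θ) - 12*θ*sin(θ) - 12*cos(θ); evaluating from 0 to 2*pi: ∫_{0}^{2*pi} (2*θ**3) cos(θ) dθ = (-12 + 24*pi**2) - (-12) = 24*pi**2.
Hence a_2 = (1/pi)·(24*pi**2) = 24*pi.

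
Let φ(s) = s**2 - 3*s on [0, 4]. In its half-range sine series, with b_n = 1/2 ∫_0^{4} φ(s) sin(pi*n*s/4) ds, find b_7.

b_7 = 1/2 ∫_0^{4} (s**2 - 3*s) sin(7*pi*s/4) ds.
Integrating by parts twice (tabular method), an antiderivative of (s**2 - 3*s) sin(7*pi*s/4) is -4*s**2*cos(7*pi*s/4)/(7*pi) + 32*s*sin(7*pi*s/4)/(49*pi**2) + 12*s*cos(7*pi*s/4)/(7*pi) - 48*sin(7*pi*s/4)/(49*pi**2) + 128*cos(7*pi*s/4)/(343*pi**3); evaluating from 0 to 4: ∫_{0}^{4} (s**2 - 3*s) sin(7*pi*s/4) ds = (16*(-8 + 49*pi**2)/(343*pi**3)) - (128/(343*pi**3)) = 16*(-16 + 49*pi**2)/(343*pi**3).
Hence b_7 = (1/2)·(16*(-16 + 49*pi**2)/(343*pi**3)) = 8*(-16 + 49*pi**2)/(343*pi**3).

8*(-16 + 49*pi**2)/(343*pi**3)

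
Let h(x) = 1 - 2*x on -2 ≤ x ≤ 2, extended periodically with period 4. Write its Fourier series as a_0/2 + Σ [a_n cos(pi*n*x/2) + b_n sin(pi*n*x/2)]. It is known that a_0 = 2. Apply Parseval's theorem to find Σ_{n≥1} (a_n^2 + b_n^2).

Parseval: a_0^2/2 + Σ_{n≥1} (a_n^2+b_n^2) = 1/2 ∫_{-2}^{2} h(x)^2 dx = 38/3.
Subtract a_0^2/2 = 2: Σ (a_n^2+b_n^2) = 32/3.

32/3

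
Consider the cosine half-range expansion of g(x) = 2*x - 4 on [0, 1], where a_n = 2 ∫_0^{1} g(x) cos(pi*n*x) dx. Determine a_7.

-8/(49*pi**2)

a_7 = 2 ∫_0^{1} (2*x - 4) cos(7*pi*x) dx.
Integrating by parts (boundary term plus one more integral), an antiderivative of (2*x - 4) cos(7*pi*x) is 2*x*sin(7*pi*x)/(7*pi) - 4*sin(7*pi*x)/(7*pi) + 2*cos(7*pi*x)/(49*pi**2); evaluating from 0 to 1: ∫_{0}^{1} (2*x - 4) cos(7*pi*x) dx = (-2/(49*pi**2)) - (2/(49*pi**2)) = -4/(49*pi**2).
Hence a_7 = 2·(-4/(49*pi**2)) = -8/(49*pi**2).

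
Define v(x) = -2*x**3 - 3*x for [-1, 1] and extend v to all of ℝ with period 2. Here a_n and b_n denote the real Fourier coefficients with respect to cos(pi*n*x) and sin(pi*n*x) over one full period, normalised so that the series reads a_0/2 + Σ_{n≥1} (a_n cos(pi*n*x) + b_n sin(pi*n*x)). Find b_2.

b_2 = ∫_{-1}^{1} v(x) sin(2*pi*x) dx.
v is odd and sin(2*pi*x) is odd, so the integrand is even and b_2 = 2 ∫_0^{1} v(x) sin(2*pi*x) dx.
Integrating by parts three times (tabular method), an antiderivative of (-2*x**3 - 3*x) sin(2*pi*x) is x**3*cos(2*pi*x)/pi - 3*x**2*sin(2*pi*x)/(2*pi**2) - 3*x*cos(2*pi*x)/(2*pi**3) + 3*x*cos(2*pi*x)/(2*pi) - 3*sin(2*pi*x)/(4*pi**2) + 3*sin(2*pi*x)/(4*pi**4); evaluating from 0 to 1: ∫_{0}^{1} (-2*x**3 - 3*x) sin(2*pi*x) dx = ((-3 + 5*pi**2)/(2*pi**3)) - (0) = (-3 + 5*pi**2)/(2*pi**3).
Hence b_2 = 2·((-3 + 5*pi**2)/(2*pi**3)) = -3/pi**3 + 5/pi.

-3/pi**3 + 5/pi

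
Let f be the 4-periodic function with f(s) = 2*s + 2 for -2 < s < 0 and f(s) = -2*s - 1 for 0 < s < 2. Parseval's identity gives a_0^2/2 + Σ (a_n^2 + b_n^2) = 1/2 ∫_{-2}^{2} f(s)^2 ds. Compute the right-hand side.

35/3

1/2 ∫_{-2}^{2} f(s)^2 ds = 1/2 · (70/3) = 35/3.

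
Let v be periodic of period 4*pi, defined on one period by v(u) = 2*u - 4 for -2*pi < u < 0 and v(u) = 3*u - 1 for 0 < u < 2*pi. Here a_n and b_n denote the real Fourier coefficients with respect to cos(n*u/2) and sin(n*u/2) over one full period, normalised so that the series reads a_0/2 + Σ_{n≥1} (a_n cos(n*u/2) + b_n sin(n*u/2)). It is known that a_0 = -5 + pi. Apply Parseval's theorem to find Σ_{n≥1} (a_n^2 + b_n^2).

Parseval: a_0^2/2 + Σ_{n≥1} (a_n^2+b_n^2) = (1/(2*pi)) ∫_{-2*pi}^{2*pi} v(u)^2 du = 17 + 10*pi + 52*pi**2/3.
Subtract a_0^2/2 = (5 - pi)**2/2: Σ (a_n^2+b_n^2) = 9/2 + 15*pi + 101*pi**2/6.

9/2 + 15*pi + 101*pi**2/6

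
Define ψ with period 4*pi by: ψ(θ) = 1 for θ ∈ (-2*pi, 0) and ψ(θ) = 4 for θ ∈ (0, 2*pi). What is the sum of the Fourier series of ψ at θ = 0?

At θ = 0 the one-sided limits are ψ(0^-) = 1 and ψ(0^+) = 4.
By Dirichlet's theorem the series converges to their average, [(1) + (4)]/2 = 5/2.

5/2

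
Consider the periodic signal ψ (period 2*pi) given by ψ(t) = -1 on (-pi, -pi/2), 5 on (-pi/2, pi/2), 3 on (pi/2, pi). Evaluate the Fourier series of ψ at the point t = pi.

1

At t = pi the one-sided limits are ψ(pi^-) = 3 and ψ(pi^+) = -1.
By Dirichlet's theorem the series converges to their average, [(3) + (-1)]/2 = 1.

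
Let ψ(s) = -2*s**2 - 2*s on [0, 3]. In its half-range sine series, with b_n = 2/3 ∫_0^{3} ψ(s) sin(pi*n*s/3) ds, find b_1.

b_1 = 2/3 ∫_0^{3} (-2*s**2 - 2*s) sin(pi*s/3) ds.
Integrating by parts twice (tabular method), an antiderivative of (-2*s**2 - 2*s) sin(pi*s/3) is 6*s**2*cos(pi*s/3)/pi - 36*s*sin(pi*s/3)/pi**2 + 6*s*cos(pi*s/3)/pi - 18*sin(pi*s/3)/pi**2 - 108*cos(pi*s/3)/pi**3; evaluating from 0 to 3: ∫_{0}^{3} (-2*s**2 - 2*s) sin(pi*s/3) ds = (-72/pi + 108/pi**3) - (-108/pi**3) = -72/pi + 216/pi**3.
Hence b_1 = (2/3)·(-72/pi + 216/pi**3) = -48/pi + 144/pi**3.

-48/pi + 144/pi**3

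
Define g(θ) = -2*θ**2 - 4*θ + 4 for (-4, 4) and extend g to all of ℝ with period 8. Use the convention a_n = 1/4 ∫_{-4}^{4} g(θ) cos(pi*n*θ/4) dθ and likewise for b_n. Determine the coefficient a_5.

a_5 = 1/4 ∫_{-4}^{4} g(θ) cos(5*pi*θ/4) dθ.
Integrating by parts twice (tabular method), an antiderivative of (-2*θ**2 - 4*θ + 4) cos(5*pi*θ/4) is -8*θ**2*sin(5*pi*θ/4)/(5*pi) - 16*θ*sin(5*pi*θ/4)/(5*pi) - 64*θ*cos(5*pi*θ/4)/(25*pi**2) + 256*sin(5*pi*θ/4)/(125*pi**3) + 16*sin(5*pi*θ/4)/(5*pi) - 64*cos(5*pi*θ/4)/(25*pi**2); evaluating from -4 to 4: ∫_{-4}^{4} (-2*θ**2 - 4*θ + 4) cos(5*pi*θ/4) dθ = (64/(5*pi**2)) - (-192/(25*pi**2)) = 512/(25*pi**2).
Hence a_5 = (1/4)·(512/(25*pi**2)) = 128/(25*pi**2).

128/(25*pi**2)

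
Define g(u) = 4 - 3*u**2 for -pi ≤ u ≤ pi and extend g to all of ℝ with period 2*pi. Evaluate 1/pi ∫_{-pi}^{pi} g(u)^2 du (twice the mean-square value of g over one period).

1/pi ∫_{-pi}^{pi} g(u)^2 du = 1/pi · (-16*pi**3 + 32*pi + 18*pi**5/5) = -16*pi**2 + 32 + 18*pi**4/5.

-16*pi**2 + 32 + 18*pi**4/5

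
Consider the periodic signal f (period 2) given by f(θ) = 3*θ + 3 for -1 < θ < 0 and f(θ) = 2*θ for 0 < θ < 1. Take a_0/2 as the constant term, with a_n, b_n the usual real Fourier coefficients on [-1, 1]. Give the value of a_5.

2/(25*pi**2)

a_5 = ∫_{-1}^{1} f(θ) cos(5*pi*θ) dθ.
Split the integral at the breakpoints.
Integrating by parts (boundary term plus one more integral), an antiderivative of (3*θ + 3) cos(5*pi*θ) is 3*θ*sin(5*pi*θ)/(5*pi) + 3*sin(5*pi*θ)/(5*pi) + 3*cos(5*pi*θ)/(25*pi**2); evaluating from -1 to 0: ∫_{-1}^{0} (3*θ + 3) cos(5*pi*θ) dθ = (3/(25*pi**2)) - (-3/(25*pi**2)) = 6/(25*pi**2).
Integrating by parts (boundary term plus one more integral), an antiderivative of (2*θ) cos(5*pi*θ) is 2*θ*sin(5*pi*θ)/(5*pi) + 2*cos(5*pi*θ)/(25*pi**2); evaluating from 0 to 1: ∫_{0}^{1} (2*θ) cos(5*pi*θ) dθ = (-2/(25*pi**2)) - (2/(25*pi**2)) = -4/(25*pi**2).
Summing the pieces gives a_5 = 2/(25*pi**2).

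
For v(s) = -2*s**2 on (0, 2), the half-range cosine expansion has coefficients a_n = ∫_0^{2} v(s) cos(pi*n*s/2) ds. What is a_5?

a_5 = ∫_0^{2} (-2*s**2) cos(5*pi*s/2) ds.
Integrating by parts twice (tabular method), an antiderivative of (-2*s**2) cos(5*pi*s/2) is -4*s**2*sin(5*pi*s/2)/(5*pi) - 16*s*cos(5*pi*s/2)/(25*pi**2) + 32*sin(5*pi*s/2)/(125*pi**3); evaluating from 0 to 2: ∫_{0}^{2} (-2*s**2) cos(5*pi*s/2) ds = (32/(25*pi**2)) - (0) = 32/(25*pi**2).
Hence a_5 = 32/(25*pi**2).

32/(25*pi**2)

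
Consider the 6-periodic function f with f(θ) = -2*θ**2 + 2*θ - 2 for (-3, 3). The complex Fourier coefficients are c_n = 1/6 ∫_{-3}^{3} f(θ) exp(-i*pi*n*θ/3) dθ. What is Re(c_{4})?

-9/(4*pi**2)

Since f is real-valued, Re(c_{4}) = 1/6 ∫_{-3}^{3} f(θ) cos(4*pi*θ/3) dθ = a_{4}/2.
Integrating by parts twice (tabular method), an antiderivative of (-2*θ**2 + 2*θ - 2) cos(4*pi*θ/3) is -3*θ**2*sin(4*pi*θ/3)/(2*pi) + 3*θ*sin(4*pi*θ/3)/(2*pi) - 9*θ*cos(4*pi*θ/3)/(4*pi**2) - 3*sin(4*pi*θ/3)/(2*pi) + 27*sin(4*pi*θ/3)/(16*pi**3) + 9*cos(4*pi*θ/3)/(8*pi**2); evaluating from -3 to 3: ∫_{-3}^{3} (-2*θ**2 + 2*θ - 2) cos(4*pi*θ/3) dθ = (-45/(8*pi**2)) - (63/(8*pi**2)) = -27/(2*pi**2).
Hence Re(c_{4}) = (1/6)·(-27/(2*pi**2)) = -9/(4*pi**2).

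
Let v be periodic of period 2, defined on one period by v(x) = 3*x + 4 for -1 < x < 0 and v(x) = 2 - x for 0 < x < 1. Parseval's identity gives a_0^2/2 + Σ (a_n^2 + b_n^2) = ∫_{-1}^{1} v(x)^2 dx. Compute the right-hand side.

∫_{-1}^{1} v(x)^2 dx = 28/3.

28/3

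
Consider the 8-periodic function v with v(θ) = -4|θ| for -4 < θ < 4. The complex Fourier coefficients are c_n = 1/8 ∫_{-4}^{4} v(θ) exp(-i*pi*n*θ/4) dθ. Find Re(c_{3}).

32/(9*pi**2)

Since v is real-valued, Re(c_{3}) = 1/8 ∫_{-4}^{4} v(θ) cos(3*pi*θ/4) dθ = a_{3}/2.
v is even and cos(3*pi*θ/4) is even, so the integrand is even: ∫_{-4}^{4} v(θ) cos(3*pi*θ/4) dθ = 2∫_0^{4} v(θ) cos(3*pi*θ/4) dθ.
Integrating by parts (boundary term plus one more integral), an antiderivative of (-4*θ) cos(3*pi*θ/4) is -16*θ*sin(3*pi*θ/4)/(3*pi) - 64*cos(3*pi*θ/4)/(9*pi**2); evaluating from 0 to 4: ∫_{0}^{4} (-4*θ) cos(3*pi*θ/4) dθ = (64/(9*pi**2)) - (-64/(9*pi**2)) = 128/(9*pi**2).
So ∫_{-4}^{4} v(θ) cos(3*pi*θ/4) dθ = 256/(9*pi**2).
Hence Re(c_{3}) = (1/8)·(256/(9*pi**2)) = 32/(9*pi**2).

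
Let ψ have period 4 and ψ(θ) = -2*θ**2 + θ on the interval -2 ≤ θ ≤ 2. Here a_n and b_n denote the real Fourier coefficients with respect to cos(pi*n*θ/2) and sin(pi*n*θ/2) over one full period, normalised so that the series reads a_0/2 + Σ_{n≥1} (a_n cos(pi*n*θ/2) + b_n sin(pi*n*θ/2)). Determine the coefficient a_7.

a_7 = 1/2 ∫_{-2}^{2} ψ(θ) cos(7*pi*θ/2) dθ.
Integrating by parts twice (tabular method), an antiderivative of (-2*θ**2 + θ) cos(7*pi*θ/2) is -4*θ**2*sin(7*pi*θ/2)/(7*pi) + 2*θ*sin(7*pi*θ/2)/(7*pi) - 16*θ*cos(7*pi*θ/2)/(49*pi**2) + 32*sin(7*pi*θ/2)/(343*pi**3) + 4*cos(7*pi*θ/2)/(49*pi**2); evaluating from -2 to 2: ∫_{-2}^{2} (-2*θ**2 + θ) cos(7*pi*θ/2) dθ = (4/(7*pi**2)) - (-36/(49*pi**2)) = 64/(49*pi**2).
Hence a_7 = (1/2)·(64/(49*pi**2)) = 32/(49*pi**2).

32/(49*pi**2)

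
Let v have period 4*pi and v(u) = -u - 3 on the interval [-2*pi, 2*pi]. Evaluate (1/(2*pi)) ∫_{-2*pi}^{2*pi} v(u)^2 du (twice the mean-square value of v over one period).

18 + 8*pi**2/3

(1/(2*pi)) ∫_{-2*pi}^{2*pi} v(u)^2 du = (1/(2*pi)) · (36*pi + 16*pi**3/3) = 18 + 8*pi**2/3.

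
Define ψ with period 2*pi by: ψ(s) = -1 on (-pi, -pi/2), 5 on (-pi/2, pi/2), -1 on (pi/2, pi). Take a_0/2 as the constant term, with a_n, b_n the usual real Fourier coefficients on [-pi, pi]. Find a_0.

4

a_0 = 1/pi ∫_{-pi}^{pi} ψ(s) ds = 1/pi · (4*pi) = 4.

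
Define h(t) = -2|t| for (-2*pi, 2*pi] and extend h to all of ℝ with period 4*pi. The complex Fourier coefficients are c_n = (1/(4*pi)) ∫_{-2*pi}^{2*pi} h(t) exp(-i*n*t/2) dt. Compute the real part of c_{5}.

Since h is real-valued, Re(c_{5}) = (1/(4*pi)) ∫_{-2*pi}^{2*pi} h(t) cos(5*t/2) dt = a_{5}/2.
h is even and cos(5*t/2) is even, so the integrand is even: ∫_{-2*pi}^{2*pi} h(t) cos(5*t/2) dt = 2∫_0^{2*pi} h(t) cos(5*t/2) dt.
Integrating by parts (boundary term plus one more integral), an antiderivative of (-2*t) cos(5*t/2) is -4*t*sin(5*t/2)/5 - 8*cos(5*t/2)/25; evaluating from 0 to 2*pi: ∫_{0}^{2*pi} (-2*t) cos(5*t/2) dt = (8/25) - (-8/25) = 16/25.
So ∫_{-2*pi}^{2*pi} h(t) cos(5*t/2) dt = 32/25.
Hence Re(c_{5}) = (1/(4*pi))·(32/25) = 8/(25*pi).

8/(25*pi)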